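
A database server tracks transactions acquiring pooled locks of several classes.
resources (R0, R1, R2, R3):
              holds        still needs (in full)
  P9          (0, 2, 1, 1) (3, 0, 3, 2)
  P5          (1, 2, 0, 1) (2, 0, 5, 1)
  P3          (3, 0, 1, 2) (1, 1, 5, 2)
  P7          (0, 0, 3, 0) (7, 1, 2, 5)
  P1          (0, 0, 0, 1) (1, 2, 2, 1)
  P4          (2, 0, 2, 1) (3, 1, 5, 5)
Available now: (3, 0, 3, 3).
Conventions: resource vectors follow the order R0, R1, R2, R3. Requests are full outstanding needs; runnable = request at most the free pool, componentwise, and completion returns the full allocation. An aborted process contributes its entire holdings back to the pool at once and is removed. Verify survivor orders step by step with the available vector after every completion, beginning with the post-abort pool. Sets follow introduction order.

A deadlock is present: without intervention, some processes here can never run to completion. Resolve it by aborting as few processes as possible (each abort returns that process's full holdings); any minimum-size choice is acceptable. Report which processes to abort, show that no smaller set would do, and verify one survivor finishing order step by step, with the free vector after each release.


The answer: abort P3.
Key observation: P5 had no path to completion before; after the abort of P3 ((3, 0, 1, 2) returned), step 2 is where it fits.
Why nothing smaller works: aborting no one leaves the state deadlocked as given.
The survivors complete as P9, P5, P7, P4, P1. Check, step by step (starting from the post-abort pool):
  pool = (6, 0, 4, 5)
  P9 needs (3, 0, 3, 2) <= (6, 0, 4, 5) -> finishes; pool += (0, 2, 1, 1) = (6, 2, 5, 6)
  P5 needs (2, 0, 5, 1) <= (6, 2, 5, 6) -> finishes; pool += (1, 2, 0, 1) = (7, 4, 5, 7)
  P7 needs (7, 1, 2, 5) <= (7, 4, 5, 7) -> finishes; pool += (0, 0, 3, 0) = (7, 4, 8, 7)
  P4 needs (3, 1, 5, 5) <= (7, 4, 8, 7) -> finishes; pool += (2, 0, 2, 1) = (9, 4, 10, 8)
  P1 needs (1, 2, 2, 1) <= (9, 4, 10, 8) -> finishes; pool += (0, 0, 0, 1) = (9, 4, 10, 9)


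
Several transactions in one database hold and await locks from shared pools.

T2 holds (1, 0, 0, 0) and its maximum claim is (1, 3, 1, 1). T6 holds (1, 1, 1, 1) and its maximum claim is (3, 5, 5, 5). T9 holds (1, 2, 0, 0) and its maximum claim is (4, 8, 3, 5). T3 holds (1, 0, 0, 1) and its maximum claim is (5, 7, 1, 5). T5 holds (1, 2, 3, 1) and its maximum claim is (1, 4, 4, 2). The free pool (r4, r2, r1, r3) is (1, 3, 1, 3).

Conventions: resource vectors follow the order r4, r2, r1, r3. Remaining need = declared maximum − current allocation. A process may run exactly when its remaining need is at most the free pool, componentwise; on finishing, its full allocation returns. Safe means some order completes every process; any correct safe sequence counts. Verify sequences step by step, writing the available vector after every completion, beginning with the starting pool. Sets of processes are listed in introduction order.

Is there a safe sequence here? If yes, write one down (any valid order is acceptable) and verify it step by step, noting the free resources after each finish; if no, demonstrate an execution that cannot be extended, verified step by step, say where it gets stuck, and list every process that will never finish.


SAFE. One safe sequence: T2, T5, T6, T9, T3.
Key observation: the order's first zero-slack moment is T2 ((0, 3, 1, 1) needed, (1, 3, 1, 3) free — a requested resource with nothing to spare).
Step-by-step check:
  pool = (1, 3, 1, 3)
  run T2 (needs (0, 3, 1, 1), free (1, 3, 1, 3)); after release of (1, 0, 0, 0) the pool is (2, 3, 1, 3)
  run T5 (needs (0, 2, 1, 1), free (2, 3, 1, 3)); after release of (1, 2, 3, 1) the pool is (3, 5, 4, 4)
  run T6 (needs (2, 4, 4, 4), free (3, 5, 4, 4)); after release of (1, 1, 1, 1) the pool is (4, 6, 5, 5)
  run T9 (needs (3, 6, 3, 5), free (4, 6, 5, 5)); after release of (1, 2, 0, 0) the pool is (5, 8, 5, 5)
  run T3 (needs (4, 7, 1, 4), free (5, 8, 5, 5)); after release of (1, 0, 0, 1) the pool is (6, 8, 5, 6)


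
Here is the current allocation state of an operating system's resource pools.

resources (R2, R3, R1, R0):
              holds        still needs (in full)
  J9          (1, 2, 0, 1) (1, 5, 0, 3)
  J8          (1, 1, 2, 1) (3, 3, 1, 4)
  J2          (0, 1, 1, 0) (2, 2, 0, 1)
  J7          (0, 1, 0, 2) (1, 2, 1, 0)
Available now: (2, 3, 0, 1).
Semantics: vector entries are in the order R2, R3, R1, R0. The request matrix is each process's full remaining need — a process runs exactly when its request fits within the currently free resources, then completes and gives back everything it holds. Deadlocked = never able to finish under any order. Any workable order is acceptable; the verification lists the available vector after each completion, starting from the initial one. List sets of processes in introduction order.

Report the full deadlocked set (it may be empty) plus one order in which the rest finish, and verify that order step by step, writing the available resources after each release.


Nothing here is deadlocked.
Key observation: the pool covers J2 at once, and every later process fits after earlier releases.
The rest can finish in the order J2, J7, J9, J8. Verifying each step:
  pool = (2, 3, 0, 1)
  J2: need (2, 2, 0, 1) fits (2, 3, 0, 1); releases (0, 1, 1, 0), pool now (2, 4, 1, 1)
  J7: need (1, 2, 1, 0) fits (2, 4, 1, 1); releases (0, 1, 0, 2), pool now (2, 5, 1, 3)
  J9: need (1, 5, 0, 3) fits (2, 5, 1, 3); releases (1, 2, 0, 1), pool now (3, 7, 1, 4)
  J8: need (3, 3, 1, 4) fits (3, 7, 1, 4); releases (1, 1, 2, 1), pool now (4, 8, 3, 5)


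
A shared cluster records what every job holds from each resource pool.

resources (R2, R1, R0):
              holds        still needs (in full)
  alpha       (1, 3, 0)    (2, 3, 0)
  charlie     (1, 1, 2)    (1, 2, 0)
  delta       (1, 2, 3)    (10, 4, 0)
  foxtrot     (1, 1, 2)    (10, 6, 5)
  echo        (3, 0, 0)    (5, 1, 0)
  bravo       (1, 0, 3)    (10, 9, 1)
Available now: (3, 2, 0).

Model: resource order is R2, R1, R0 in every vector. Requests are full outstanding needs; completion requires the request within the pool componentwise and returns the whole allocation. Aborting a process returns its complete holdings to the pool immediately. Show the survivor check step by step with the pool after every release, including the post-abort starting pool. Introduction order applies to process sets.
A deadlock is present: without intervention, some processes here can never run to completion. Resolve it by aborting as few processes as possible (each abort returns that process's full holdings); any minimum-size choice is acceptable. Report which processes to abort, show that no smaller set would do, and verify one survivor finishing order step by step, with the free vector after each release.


Minimum abort set: delta and foxtrot.
Key observation: bravo had no path to completion before; after the abort of delta and foxtrot ((2, 3, 5) returned), step 4 is where it fits.
Minimality, checking each single-abort alternative: alpha alone leaves delta blocked (short on R2); charlie alone leaves delta blocked (short on R2); delta alone leaves foxtrot blocked (short on R2); foxtrot alone leaves delta blocked (short on R2); echo alone leaves delta blocked (short on R2); bravo alone leaves delta blocked (short on R2).
One survivor order: alpha, echo, charlie, bravo. Check, step by step (post-abort pool first):
  pool = (5, 5, 5)
  alpha: need (2, 3, 0) fits (5, 5, 5); releases (1, 3, 0), pool now (6, 8, 5)
  echo: need (5, 1, 0) fits (6, 8, 5); releases (3, 0, 0), pool now (9, 8, 5)
  charlie: need (1, 2, 0) fits (9, 8, 5); releases (1, 1, 2), pool now (10, 9, 7)
  bravo: need (10, 9, 1) fits (10, 9, 7); releases (1, 0, 3), pool now (11, 9, 10)


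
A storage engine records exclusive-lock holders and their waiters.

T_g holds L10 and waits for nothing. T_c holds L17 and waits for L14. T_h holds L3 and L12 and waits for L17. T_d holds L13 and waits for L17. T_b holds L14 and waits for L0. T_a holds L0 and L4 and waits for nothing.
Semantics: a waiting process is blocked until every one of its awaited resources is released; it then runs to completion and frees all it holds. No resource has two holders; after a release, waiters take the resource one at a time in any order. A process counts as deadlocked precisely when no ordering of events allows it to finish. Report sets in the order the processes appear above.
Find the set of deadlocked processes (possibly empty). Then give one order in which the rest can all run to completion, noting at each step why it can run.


No process is deadlocked.
Key observation: there is no circular wait here — follow any chain and it reaches a process that is free to run now.
One completion order for the rest: T_a, T_g, T_b, T_c, T_h, T_d.
Step-by-step check:
  T_a waits on nothing -> runs at once and releases L0 and L4
  T_g waits on nothing -> runs at once and releases L10
  run T_b (all its waits — L0 — are resolved); releases L14
  run T_c (all its waits — L14 — are resolved); releases L17
  run T_h (all its waits — L17 — are resolved); releases L3 and L12
  run T_d (all its waits — L17 — are resolved); releases L13


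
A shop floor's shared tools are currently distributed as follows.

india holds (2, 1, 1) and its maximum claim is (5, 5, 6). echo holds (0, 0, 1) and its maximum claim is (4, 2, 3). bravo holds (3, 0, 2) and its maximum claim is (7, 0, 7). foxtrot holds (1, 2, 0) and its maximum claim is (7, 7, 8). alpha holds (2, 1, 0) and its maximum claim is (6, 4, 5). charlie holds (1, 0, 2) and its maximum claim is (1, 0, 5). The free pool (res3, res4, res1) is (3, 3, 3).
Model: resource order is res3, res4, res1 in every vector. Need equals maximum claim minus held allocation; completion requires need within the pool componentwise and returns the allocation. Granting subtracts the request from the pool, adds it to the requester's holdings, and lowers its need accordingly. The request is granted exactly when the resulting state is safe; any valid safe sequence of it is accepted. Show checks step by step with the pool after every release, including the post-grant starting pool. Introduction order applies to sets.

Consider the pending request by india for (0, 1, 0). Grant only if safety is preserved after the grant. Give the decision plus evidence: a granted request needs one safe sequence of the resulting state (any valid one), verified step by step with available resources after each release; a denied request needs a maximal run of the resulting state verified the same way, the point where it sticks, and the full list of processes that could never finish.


DENY: after the grant no complete ordering would exist.
Key observation: after charlie, bravo, echo complete, (7, 2, 8) is the best the pool ever gets, yet each leftover process wants more res4.
Pretend the grant happened; the run charlie, bravo, echo goes as far as possible. Walking it through:
  pool = (3, 2, 3)
  charlie: need (0, 0, 3) fits (3, 2, 3); releases (1, 0, 2), pool now (4, 2, 5)
  bravo: need (4, 0, 5) fits (4, 2, 5); releases (3, 0, 2), pool now (7, 2, 7)
  echo: need (4, 2, 2) fits (7, 2, 7); releases (0, 0, 1), pool now (7, 2, 8)
  india still needs (3, 3, 5) but only (7, 2, 8) is free — short on res4
  foxtrot still needs (6, 5, 8) but only (7, 2, 8) is free — short on res4
  alpha still needs (4, 3, 5) but only (7, 2, 8) is free — short on res4
Had the request been granted, india, foxtrot and alpha could never finish.


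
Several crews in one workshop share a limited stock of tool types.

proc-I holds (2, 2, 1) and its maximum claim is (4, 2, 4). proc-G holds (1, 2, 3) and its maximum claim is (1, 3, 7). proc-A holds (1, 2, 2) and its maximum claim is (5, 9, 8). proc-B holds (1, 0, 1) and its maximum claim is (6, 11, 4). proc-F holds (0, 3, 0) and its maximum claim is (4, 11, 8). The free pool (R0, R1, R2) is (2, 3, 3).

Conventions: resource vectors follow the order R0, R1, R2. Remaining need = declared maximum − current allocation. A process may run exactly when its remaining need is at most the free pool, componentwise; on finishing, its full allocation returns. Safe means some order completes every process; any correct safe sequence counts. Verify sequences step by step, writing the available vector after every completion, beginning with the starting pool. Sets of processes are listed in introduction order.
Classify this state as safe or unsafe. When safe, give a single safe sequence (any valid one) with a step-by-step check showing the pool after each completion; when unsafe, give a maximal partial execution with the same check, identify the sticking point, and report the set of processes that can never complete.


SAFE. One safe sequence: proc-I, proc-G, proc-A, proc-F, proc-B.
Key observation: proc-I is the earliest step where a requested resource binds exactly: need (2, 0, 3), pool (2, 3, 3) at its turn.
Check, step by step:
  pool = (2, 3, 3)
  run proc-I (needs (2, 0, 3), free (2, 3, 3)); after release of (2, 2, 1) the pool is (4, 5, 4)
  run proc-G (needs (0, 1, 4), free (4, 5, 4)); after release of (1, 2, 3) the pool is (5, 7, 7)
  run proc-A (needs (4, 7, 6), free (5, 7, 7)); after release of (1, 2, 2) the pool is (6, 9, 9)
  run proc-F (needs (4, 8, 8), free (6, 9, 9)); after release of (0, 3, 0) the pool is (6, 12, 9)
  run proc-B (needs (5, 11, 3), free (6, 12, 9)); after release of (1, 0, 1) the pool is (7, 12, 10)


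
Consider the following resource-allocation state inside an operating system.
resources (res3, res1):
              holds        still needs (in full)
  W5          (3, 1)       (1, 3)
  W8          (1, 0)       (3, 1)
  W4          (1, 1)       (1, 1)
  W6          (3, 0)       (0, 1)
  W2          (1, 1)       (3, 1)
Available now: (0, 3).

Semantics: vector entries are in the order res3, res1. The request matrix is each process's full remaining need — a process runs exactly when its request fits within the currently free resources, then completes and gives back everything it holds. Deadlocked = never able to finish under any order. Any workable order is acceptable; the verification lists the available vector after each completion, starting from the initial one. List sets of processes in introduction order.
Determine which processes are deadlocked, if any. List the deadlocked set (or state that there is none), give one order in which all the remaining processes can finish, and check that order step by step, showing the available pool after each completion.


No process is deadlocked.
Key observation: beginning at W6, releases accumulate fast enough that every process eventually fits.
The rest can finish in the order W6, W8, W5, W4, W2. Check, step by step:
  pool = (0, 3)
  run W6 (needs (0, 1), free (0, 3)); after release of (3, 0) the pool is (3, 3)
  run W8 (needs (3, 1), free (3, 3)); after release of (1, 0) the pool is (4, 3)
  run W5 (needs (1, 3), free (4, 3)); after release of (3, 1) the pool is (7, 4)
  run W4 (needs (1, 1), free (7, 4)); after release of (1, 1) the pool is (8, 5)
  run W2 (needs (3, 1), free (8, 5)); after release of (1, 1) the pool is (9, 6)


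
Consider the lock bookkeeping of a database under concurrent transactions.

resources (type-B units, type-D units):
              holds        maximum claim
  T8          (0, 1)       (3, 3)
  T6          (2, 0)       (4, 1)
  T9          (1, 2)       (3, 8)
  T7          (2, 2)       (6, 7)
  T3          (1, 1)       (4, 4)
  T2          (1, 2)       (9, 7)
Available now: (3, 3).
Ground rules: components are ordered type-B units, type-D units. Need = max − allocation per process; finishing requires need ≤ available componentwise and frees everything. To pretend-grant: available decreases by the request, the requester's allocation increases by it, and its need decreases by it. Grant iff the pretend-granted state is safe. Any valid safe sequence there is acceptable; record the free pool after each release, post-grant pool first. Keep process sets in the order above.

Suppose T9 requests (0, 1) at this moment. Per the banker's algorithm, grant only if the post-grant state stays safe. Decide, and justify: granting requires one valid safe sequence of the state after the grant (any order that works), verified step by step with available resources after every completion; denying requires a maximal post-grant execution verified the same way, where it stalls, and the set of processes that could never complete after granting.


DENY. Granting would leave the state unsafe.
Key observation: even finishing T8, T3, T6 leaves just (6, 4) free — too little type-D units for any of the remaining processes.
After a pretend grant, a maximal execution: T8, T3, T6 — then nothing else fits. Check, step by step:
  pool = (3, 2)
  T8 needs (3, 2) <= (3, 2) -> finishes; pool += (0, 1) = (3, 3)
  T3 needs (3, 3) <= (3, 3) -> finishes; pool += (1, 1) = (4, 4)
  T6 needs (2, 1) <= (4, 4) -> finishes; pool += (2, 0) = (6, 4)
  T9 still needs (2, 5) but only (6, 4) is free — short on type-D units
  T7 still needs (4, 5) but only (6, 4) is free — short on type-D units
  T2 still needs (8, 5) but only (6, 4) is free — short on type-B units and type-D units
Had the request been granted, T9, T7 and T2 could never finish.


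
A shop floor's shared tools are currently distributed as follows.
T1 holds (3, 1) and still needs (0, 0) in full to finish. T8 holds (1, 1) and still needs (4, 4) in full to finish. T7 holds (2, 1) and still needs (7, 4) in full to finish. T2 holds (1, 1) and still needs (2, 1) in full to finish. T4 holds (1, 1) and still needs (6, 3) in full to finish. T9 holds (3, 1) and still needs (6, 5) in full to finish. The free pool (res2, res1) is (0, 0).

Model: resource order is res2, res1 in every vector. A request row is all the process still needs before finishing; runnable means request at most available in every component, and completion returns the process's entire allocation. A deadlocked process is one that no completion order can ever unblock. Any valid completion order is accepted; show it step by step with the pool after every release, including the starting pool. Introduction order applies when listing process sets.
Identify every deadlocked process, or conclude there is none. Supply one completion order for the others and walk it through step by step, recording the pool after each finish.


The deadlocked set is T8, T7, T4 and T9.
Key observation: no order helps: past T1, T2, the free pool tops out at (4, 2), below what each blocked process needs in res1.
A valid finishing order for the others: T1, T2. Walking it through:
  pool = (0, 0)
  run T1 (needs (0, 0), free (0, 0)); after release of (3, 1) the pool is (3, 1)
  run T2 (needs (2, 1), free (3, 1)); after release of (1, 1) the pool is (4, 2)
None of the blocked processes ever fits:
  blocked: T8 wants (4, 4), pool (4, 2) — not enough res1
  blocked: T7 wants (7, 4), pool (4, 2) — not enough res2 and res1
  blocked: T4 wants (6, 3), pool (4, 2) — not enough res2 and res1
  blocked: T9 wants (6, 5), pool (4, 2) — not enough res2 and res1


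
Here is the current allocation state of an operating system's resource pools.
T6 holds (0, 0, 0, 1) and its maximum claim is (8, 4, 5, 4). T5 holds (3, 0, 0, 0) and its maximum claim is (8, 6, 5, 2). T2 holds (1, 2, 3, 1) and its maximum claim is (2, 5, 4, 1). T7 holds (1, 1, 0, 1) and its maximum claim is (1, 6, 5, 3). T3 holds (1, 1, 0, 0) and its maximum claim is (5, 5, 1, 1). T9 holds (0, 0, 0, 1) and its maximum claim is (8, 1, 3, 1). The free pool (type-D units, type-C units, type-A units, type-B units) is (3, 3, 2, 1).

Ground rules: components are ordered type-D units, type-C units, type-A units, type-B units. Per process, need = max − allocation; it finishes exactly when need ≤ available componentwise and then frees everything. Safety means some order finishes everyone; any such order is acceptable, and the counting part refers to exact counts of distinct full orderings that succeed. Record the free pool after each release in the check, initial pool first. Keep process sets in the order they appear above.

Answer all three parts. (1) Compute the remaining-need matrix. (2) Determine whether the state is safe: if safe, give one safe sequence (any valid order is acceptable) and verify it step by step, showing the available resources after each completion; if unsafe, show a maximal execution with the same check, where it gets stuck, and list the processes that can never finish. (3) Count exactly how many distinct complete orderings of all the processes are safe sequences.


(1) Outstanding need per process (order type-D units, type-C units, type-A units, type-B units):
  T6: (8, 4, 5, 3)
  T5: (5, 6, 5, 2)
  T2: (1, 3, 1, 0)
  T7: (0, 5, 5, 2)
  T3: (4, 4, 1, 1)
  T9: (8, 1, 3, 0)
(2) SAFE. One safe sequence: T2, T3, T5, T9, T7, T6.
Key observation: T2 is the earliest step where a requested resource binds exactly: need (1, 3, 1, 0), pool (3, 3, 2, 1) at its turn.
Verifying each step:
  pool = (3, 3, 2, 1)
  run T2 (needs (1, 3, 1, 0), free (3, 3, 2, 1)); after release of (1, 2, 3, 1) the pool is (4, 5, 5, 2)
  run T3 (needs (4, 4, 1, 1), free (4, 5, 5, 2)); after release of (1, 1, 0, 0) the pool is (5, 6, 5, 2)
  run T5 (needs (5, 6, 5, 2), free (5, 6, 5, 2)); after release of (3, 0, 0, 0) the pool is (8, 6, 5, 2)
  run T9 (needs (8, 1, 3, 0), free (8, 6, 5, 2)); after release of (0, 0, 0, 1) the pool is (8, 6, 5, 3)
  run T7 (needs (0, 5, 5, 2), free (8, 6, 5, 3)); after release of (1, 1, 0, 1) the pool is (9, 7, 5, 4)
  run T6 (needs (8, 4, 5, 3), free (9, 7, 5, 4)); after release of (0, 0, 0, 1) the pool is (9, 7, 5, 5)
(3) The exact count: 14 of the possible complete orderings are safe sequences.


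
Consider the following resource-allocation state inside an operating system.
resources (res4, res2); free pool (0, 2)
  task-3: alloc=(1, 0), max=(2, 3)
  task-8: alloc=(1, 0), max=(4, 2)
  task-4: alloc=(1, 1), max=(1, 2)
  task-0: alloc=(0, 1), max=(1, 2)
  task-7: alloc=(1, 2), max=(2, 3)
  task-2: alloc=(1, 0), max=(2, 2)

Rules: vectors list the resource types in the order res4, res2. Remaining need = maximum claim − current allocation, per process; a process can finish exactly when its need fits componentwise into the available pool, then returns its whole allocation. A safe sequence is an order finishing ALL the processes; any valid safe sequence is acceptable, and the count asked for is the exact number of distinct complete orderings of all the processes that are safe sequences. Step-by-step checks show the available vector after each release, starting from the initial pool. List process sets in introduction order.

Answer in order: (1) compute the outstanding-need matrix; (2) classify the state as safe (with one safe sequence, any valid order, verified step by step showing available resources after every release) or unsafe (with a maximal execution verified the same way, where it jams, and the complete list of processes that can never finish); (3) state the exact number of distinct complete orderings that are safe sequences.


(1) Need matrix, components ordered res4, res2:
  task-3: (1, 3)
  task-8: (3, 2)
  task-4: (0, 1)
  task-0: (1, 1)
  task-7: (1, 1)
  task-2: (1, 2)
(2) SAFE — a valid safe sequence is task-4, task-0, task-7, task-3, task-8, task-2.
Key observation: the first exact fit in this order is task-0 — it needs (1, 1) with (1, 3) free, meeting a requested resource to the last unit.
Walking it through:
  pool = (0, 2)
  run task-4 (needs (0, 1), free (0, 2)); after release of (1, 1) the pool is (1, 3)
  run task-0 (needs (1, 1), free (1, 3)); after release of (0, 1) the pool is (1, 4)
  run task-7 (needs (1, 1), free (1, 4)); after release of (1, 2) the pool is (2, 6)
  run task-3 (needs (1, 3), free (2, 6)); after release of (1, 0) the pool is (3, 6)
  run task-8 (needs (3, 2), free (3, 6)); after release of (1, 0) the pool is (4, 6)
  run task-2 (needs (1, 2), free (4, 6)); after release of (1, 0) the pool is (5, 6)
(3) The exact count: 60 of the possible complete orderings are safe sequences.


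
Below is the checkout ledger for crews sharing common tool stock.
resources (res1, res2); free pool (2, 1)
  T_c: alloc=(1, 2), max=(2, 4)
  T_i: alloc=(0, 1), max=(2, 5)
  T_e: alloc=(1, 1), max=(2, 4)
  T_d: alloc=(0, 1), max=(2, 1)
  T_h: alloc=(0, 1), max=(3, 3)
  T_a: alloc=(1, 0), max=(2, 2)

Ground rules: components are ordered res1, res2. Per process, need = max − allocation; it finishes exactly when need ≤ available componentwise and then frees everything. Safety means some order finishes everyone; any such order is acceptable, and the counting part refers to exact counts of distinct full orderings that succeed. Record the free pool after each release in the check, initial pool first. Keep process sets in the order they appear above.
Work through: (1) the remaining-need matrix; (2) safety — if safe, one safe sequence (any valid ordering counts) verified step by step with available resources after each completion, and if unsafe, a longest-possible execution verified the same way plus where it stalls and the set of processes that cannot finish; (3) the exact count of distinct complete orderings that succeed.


(1) Remaining need (order res1, res2):
  T_c: (1, 2)
  T_i: (2, 4)
  T_e: (1, 3)
  T_d: (2, 0)
  T_h: (3, 2)
  T_a: (1, 2)
(2) The state is SAFE; one workable sequence: T_d, T_a, T_h, T_e, T_c, T_i.
Key observation: the first exact fit in this order is T_d — it needs (2, 0) with (2, 1) free, meeting a requested resource to the last unit.
Check, step by step:
  pool = (2, 1)
  T_d needs (2, 0) <= (2, 1) -> finishes; pool += (0, 1) = (2, 2)
  T_a needs (1, 2) <= (2, 2) -> finishes; pool += (1, 0) = (3, 2)
  T_h needs (3, 2) <= (3, 2) -> finishes; pool += (0, 1) = (3, 3)
  T_e needs (1, 3) <= (3, 3) -> finishes; pool += (1, 1) = (4, 4)
  T_c needs (1, 2) <= (4, 4) -> finishes; pool += (1, 2) = (5, 6)
  T_i needs (2, 4) <= (5, 6) -> finishes; pool += (0, 1) = (5, 7)
(3) Precisely 34 of the possible complete orderings are safe sequences.


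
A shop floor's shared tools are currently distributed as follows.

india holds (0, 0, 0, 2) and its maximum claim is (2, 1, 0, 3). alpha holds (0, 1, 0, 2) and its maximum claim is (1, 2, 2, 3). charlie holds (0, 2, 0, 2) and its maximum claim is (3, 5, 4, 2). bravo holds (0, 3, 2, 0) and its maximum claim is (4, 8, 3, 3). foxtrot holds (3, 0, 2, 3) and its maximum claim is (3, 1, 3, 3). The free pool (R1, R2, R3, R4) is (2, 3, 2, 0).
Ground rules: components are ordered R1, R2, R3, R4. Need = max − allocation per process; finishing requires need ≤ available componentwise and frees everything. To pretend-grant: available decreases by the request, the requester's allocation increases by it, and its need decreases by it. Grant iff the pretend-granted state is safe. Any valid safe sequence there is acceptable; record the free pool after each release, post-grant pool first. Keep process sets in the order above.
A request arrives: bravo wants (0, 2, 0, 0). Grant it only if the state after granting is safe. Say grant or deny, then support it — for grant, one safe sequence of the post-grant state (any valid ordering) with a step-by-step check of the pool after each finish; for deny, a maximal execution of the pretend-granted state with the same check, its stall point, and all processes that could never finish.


DENY — the pretend-granted state is unsafe.
Key observation: R2 is the bottleneck — with foxtrot, india, alpha done the pool holds (5, 2, 4, 7), short of every remaining need.
On the post-grant state, foxtrot, india, alpha is a maximal run — nothing extends it. Step-by-step check:
  pool = (2, 1, 2, 0)
  foxtrot needs (0, 1, 1, 0) <= (2, 1, 2, 0) -> finishes; pool += (3, 0, 2, 3) = (5, 1, 4, 3)
  india needs (2, 1, 0, 1) <= (5, 1, 4, 3) -> finishes; pool += (0, 0, 0, 2) = (5, 1, 4, 5)
  alpha needs (1, 1, 2, 1) <= (5, 1, 4, 5) -> finishes; pool += (0, 1, 0, 2) = (5, 2, 4, 7)
  charlie cannot run: need (3, 3, 4, 0) vs free (5, 2, 4, 7) (insufficient R2)
  bravo cannot run: need (4, 3, 1, 3) vs free (5, 2, 4, 7) (insufficient R2)
Processes that could never finish after the grant: charlie and bravo.


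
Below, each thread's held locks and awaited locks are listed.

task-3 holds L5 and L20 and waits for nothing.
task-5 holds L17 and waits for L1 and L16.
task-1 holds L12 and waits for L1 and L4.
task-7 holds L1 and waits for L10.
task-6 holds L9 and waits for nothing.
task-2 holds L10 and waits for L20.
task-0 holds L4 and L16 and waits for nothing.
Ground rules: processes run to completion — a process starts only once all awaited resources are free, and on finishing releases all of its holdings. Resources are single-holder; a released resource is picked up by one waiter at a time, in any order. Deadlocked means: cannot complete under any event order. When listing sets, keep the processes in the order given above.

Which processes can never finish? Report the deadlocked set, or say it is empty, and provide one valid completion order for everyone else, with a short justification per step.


The deadlocked set is empty.
Key observation: no waiting chain loops back on itself — every chain ends at a process that waits on nothing, so everyone eventually runs.
One completion order for the rest: task-6, task-3, task-2, task-7, task-0, task-5, task-1.
Step-by-step check:
  task-6 waits on nothing -> runs at once and releases L9
  task-3 waits on nothing -> runs at once and releases L5 and L20
  task-2 waits on L20 — all released -> runs and releases L10
  task-7 waits on L10 — all released -> runs and releases L1
  task-0 waits on nothing -> runs at once and releases L4 and L16
  task-5 waits on L1 and L16 — all released -> runs and releases L17
  task-1 waits on L1 and L4 — all released -> runs and releases L12


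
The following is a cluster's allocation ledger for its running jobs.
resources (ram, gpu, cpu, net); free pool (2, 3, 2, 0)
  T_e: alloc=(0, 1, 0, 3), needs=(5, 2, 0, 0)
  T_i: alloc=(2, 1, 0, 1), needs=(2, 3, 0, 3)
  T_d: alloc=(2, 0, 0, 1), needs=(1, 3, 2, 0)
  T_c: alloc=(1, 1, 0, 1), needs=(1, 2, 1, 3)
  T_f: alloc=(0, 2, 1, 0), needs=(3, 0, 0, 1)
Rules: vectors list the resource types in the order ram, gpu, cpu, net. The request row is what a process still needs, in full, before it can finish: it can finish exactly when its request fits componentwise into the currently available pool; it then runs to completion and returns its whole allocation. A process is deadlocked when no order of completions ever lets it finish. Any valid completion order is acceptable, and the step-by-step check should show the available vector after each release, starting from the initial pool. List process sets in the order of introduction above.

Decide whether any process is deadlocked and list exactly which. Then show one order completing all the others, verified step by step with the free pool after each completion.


Deadlocked set: T_e, T_i and T_c.
Key observation: after T_d, T_f the pool peaks at (4, 5, 3, 1), and each blocked process is short somewhere: T_e on ram; T_i on net; T_c on net.
A valid finishing order for the others: T_d, T_f. Step-by-step check:
  pool = (2, 3, 2, 0)
  T_d: need (1, 3, 2, 0) fits (2, 3, 2, 0); releases (2, 0, 0, 1), pool now (4, 3, 2, 1)
  T_f: need (3, 0, 0, 1) fits (4, 3, 2, 1); releases (0, 2, 1, 0), pool now (4, 5, 3, 1)
None of the blocked processes ever fits:
  blocked: T_e wants (5, 2, 0, 0), pool (4, 5, 3, 1) — not enough ram
  blocked: T_i wants (2, 3, 0, 3), pool (4, 5, 3, 1) — not enough net
  blocked: T_c wants (1, 2, 1, 3), pool (4, 5, 3, 1) — not enough net


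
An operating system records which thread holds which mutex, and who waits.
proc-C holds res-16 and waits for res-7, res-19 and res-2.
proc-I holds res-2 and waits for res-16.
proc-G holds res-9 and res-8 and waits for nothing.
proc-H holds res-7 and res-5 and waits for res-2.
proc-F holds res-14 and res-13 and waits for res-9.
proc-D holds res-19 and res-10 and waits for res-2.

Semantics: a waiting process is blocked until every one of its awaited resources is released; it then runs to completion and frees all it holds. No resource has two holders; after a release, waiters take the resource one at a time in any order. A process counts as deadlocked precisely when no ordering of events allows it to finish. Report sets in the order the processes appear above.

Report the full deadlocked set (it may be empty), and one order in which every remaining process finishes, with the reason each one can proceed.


Deadlocked: proc-C, proc-I, proc-H and proc-D.
Key observation: the wait chain closes on itself along proc-C -> proc-I -> proc-C; proc-H and proc-D are caught in further circular waits.
A valid finishing order for the others: proc-G, proc-F.
Walking it through:
  proc-G: no waits; runs immediately, freeing res-9 and res-8
  proc-F: everything it awaited (res-9) is free; runs, freeing res-14 and res-13


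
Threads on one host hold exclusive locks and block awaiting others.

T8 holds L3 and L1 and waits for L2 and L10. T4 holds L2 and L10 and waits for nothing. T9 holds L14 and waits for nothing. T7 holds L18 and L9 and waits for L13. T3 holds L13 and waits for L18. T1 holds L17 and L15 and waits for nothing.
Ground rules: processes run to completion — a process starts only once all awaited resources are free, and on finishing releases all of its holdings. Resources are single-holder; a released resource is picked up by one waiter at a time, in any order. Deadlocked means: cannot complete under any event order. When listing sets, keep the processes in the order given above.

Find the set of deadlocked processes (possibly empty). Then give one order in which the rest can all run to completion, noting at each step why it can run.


Deadlocked: T7 and T3.
Key observation: the wait chain closes on itself along T7 -> T3 -> T7; no other process is dragged down with it.
A valid finishing order for the others: T4, T9, T1, T8.
Verifying each step:
  T4 waits on nothing -> runs at once and releases L2 and L10
  T9 waits on nothing -> runs at once and releases L14
  T1 waits on nothing -> runs at once and releases L17 and L15
  T8 waits on L2 and L10 — all released -> runs and releases L3 and L1


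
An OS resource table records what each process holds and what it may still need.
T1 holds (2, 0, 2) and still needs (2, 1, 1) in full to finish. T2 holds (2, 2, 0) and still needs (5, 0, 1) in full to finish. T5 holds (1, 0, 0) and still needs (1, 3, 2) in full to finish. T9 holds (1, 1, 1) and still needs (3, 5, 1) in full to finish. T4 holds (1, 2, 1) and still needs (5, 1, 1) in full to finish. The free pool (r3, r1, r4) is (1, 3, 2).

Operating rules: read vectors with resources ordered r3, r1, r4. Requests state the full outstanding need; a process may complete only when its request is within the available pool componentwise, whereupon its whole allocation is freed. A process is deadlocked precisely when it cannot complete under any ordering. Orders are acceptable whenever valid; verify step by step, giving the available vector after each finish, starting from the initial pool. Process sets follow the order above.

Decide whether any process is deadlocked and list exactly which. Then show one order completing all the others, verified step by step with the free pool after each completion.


The deadlocked set is T2, T9 and T4.
Key observation: after T5, T1 the pool peaks at (4, 3, 4), and each blocked process is short somewhere: T2 on r3; T9 on r1; T4 on r3.
A valid finishing order for the others: T5, T1. Step-by-step check:
  pool = (1, 3, 2)
  T5 needs (1, 3, 2) <= (1, 3, 2) -> finishes; pool += (1, 0, 0) = (2, 3, 2)
  T1 needs (2, 1, 1) <= (2, 3, 2) -> finishes; pool += (2, 0, 2) = (4, 3, 4)
None of the blocked processes ever fits:
  blocked: T2 wants (5, 0, 1), pool (4, 3, 4) — not enough r3
  blocked: T9 wants (3, 5, 1), pool (4, 3, 4) — not enough r1
  blocked: T4 wants (5, 1, 1), pool (4, 3, 4) — not enough r3


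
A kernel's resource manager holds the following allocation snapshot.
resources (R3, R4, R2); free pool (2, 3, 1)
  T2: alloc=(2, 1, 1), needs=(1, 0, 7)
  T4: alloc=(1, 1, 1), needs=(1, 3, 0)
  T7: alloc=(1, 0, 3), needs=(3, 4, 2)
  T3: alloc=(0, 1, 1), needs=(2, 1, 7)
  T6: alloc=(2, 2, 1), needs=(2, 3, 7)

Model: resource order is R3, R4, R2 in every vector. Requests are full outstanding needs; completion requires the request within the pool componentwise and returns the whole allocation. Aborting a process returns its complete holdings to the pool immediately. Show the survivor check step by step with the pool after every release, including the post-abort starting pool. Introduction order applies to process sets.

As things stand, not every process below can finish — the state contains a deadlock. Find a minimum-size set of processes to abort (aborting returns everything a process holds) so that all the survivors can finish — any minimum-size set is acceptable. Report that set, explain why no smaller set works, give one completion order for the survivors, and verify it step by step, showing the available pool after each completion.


The answer: abort T2 and T3.
Key observation: T6 had no path to completion before; after the abort of T2 and T3 ((2, 2, 2) returned), step 3 is where it fits.
No one abort is enough; case by case: T2 alone leaves T3 blocked (short on R2); T4 alone leaves T2 blocked (short on R2); T7 alone leaves T2 blocked (short on R2); T3 alone leaves T2 blocked (short on R2); T6 alone leaves T2 blocked (short on R2).
The survivors complete as T7, T4, T6. Check, step by step (starting from the post-abort pool):
  pool = (4, 5, 3)
  run T7 (needs (3, 4, 2), free (4, 5, 3)); after release of (1, 0, 3) the pool is (5, 5, 6)
  run T4 (needs (1, 3, 0), free (5, 5, 6)); after release of (1, 1, 1) the pool is (6, 6, 7)
  run T6 (needs (2, 3, 7), free (6, 6, 7)); after release of (2, 2, 1) the pool is (8, 8, 8)


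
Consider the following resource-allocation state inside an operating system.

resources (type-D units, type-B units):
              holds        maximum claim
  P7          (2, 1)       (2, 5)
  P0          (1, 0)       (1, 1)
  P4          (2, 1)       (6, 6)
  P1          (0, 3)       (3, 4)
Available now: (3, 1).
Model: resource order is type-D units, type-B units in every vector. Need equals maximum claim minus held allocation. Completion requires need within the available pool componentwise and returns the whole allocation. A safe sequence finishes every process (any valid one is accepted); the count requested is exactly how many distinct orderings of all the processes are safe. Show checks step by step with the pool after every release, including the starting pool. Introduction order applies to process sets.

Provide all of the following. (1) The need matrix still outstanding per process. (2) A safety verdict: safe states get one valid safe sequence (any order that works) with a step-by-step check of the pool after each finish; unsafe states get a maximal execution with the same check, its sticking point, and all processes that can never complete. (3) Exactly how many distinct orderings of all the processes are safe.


(1) Remaining need (order type-D units, type-B units):
  P7: (0, 4)
  P0: (0, 1)
  P4: (4, 5)
  P1: (3, 1)
(2) The state is SAFE; one workable sequence: P1, P7, P0, P4.
Key observation: P1 marks the first exact bind of the order: its need (3, 1) fits the free (3, 1) with zero slack on a requested resource.
Verifying each step:
  pool = (3, 1)
  P1: need (3, 1) fits (3, 1); releases (0, 3), pool now (3, 4)
  P7: need (0, 4) fits (3, 4); releases (2, 1), pool now (5, 5)
  P0: need (0, 1) fits (5, 5); releases (1, 0), pool now (6, 5)
  P4: need (4, 5) fits (6, 5); releases (2, 1), pool now (8, 6)
(3) The exact count: 4 of the possible complete orderings are safe sequences.


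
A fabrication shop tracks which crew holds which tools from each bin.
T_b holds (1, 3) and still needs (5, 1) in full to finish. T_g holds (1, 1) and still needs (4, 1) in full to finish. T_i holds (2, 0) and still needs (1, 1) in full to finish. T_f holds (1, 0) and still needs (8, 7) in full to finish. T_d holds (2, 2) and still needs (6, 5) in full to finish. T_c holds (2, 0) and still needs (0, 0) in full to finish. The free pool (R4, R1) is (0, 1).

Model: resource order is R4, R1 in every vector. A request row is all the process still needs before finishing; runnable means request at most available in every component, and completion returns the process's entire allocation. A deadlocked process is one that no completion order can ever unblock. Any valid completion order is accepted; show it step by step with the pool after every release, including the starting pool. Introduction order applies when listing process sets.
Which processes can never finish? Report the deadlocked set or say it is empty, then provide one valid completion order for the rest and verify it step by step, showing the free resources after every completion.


The deadlocked set is empty.
Key observation: there is always a runnable process — T_c first — so the state unwinds completely.
One completion order for the rest: T_c, T_i, T_g, T_b, T_d, T_f. Walking it through:
  pool = (0, 1)
  T_c needs (0, 0) <= (0, 1) -> finishes; pool += (2, 0) = (2, 1)
  T_i needs (1, 1) <= (2, 1) -> finishes; pool += (2, 0) = (4, 1)
  T_g needs (4, 1) <= (4, 1) -> finishes; pool += (1, 1) = (5, 2)
  T_b needs (5, 1) <= (5, 2) -> finishes; pool += (1, 3) = (6, 5)
  T_d needs (6, 5) <= (6, 5) -> finishes; pool += (2, 2) = (8, 7)
  T_f needs (8, 7) <= (8, 7) -> finishes; pool += (1, 0) = (9, 7)
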